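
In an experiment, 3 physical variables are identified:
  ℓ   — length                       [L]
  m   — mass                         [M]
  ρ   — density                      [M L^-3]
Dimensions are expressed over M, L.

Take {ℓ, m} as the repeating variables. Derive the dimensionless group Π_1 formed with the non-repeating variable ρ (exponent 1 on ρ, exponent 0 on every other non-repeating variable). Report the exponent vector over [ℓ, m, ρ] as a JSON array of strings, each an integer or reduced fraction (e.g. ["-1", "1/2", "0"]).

["3", "-1", "1"]

Exponent matrix [M,L] × [ℓ,m,ρ]:
  M: [ 0  1  1]
  L: [ 1  0 -3]
Row reduction gives pivot columns ℓ,m; rank = 2
Pivot set = {ℓ,m}, free = {ρ}
RREF:
  r0: [   1    0   -3]
  r1: [   0    1    1]
Fix exponent of ρ at 1; solve each RREF row for its pivot's exponent:
  r0: exp(ℓ) + (-3)·1 = 0 ⇒ exp(ℓ) = 3
  r1: exp(m) + (1)·1 = 0 ⇒ exp(m) = -1
Π_1 = ℓ^3 · m^-1 · ρ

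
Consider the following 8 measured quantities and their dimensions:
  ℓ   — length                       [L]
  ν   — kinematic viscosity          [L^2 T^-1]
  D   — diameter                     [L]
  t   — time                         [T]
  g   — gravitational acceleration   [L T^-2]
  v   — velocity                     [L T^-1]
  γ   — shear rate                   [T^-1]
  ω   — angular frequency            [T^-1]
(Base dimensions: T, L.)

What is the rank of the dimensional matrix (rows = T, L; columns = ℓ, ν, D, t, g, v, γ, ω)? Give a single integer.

Dimensional matrix (T×L by ℓ×ν×D×t×g×v×γ×ω):
  T: [ 0 -1  0  1 -2 -1 -1 -1]
  L: [ 1  2  1  0  1  1  0  0]
RREF → pivots at {ℓ,ν} ⇒ r = 2

2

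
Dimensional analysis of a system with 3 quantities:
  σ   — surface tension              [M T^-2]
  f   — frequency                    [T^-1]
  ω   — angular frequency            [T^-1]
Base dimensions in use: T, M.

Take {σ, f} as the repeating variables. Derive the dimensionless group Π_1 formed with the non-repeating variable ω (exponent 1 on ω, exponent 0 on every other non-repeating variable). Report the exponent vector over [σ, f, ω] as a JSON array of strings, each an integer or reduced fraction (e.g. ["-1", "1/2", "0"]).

Write exponents as rows T,M / cols σ,f,ω:
  T: [-2 -1 -1]
  M: [ 1  0  0]
RREF → pivots at {σ,f} ⇒ r = 2
Pivot set = {σ,f}, free = {ω}
RREF:
  r0: [   1    0    0]
  r1: [   0    1    1]
Fix exponent of ω at 1; solve each RREF row for its pivot's exponent:
  r0: exp(σ) + (0)·1 = 0 ⇒ exp(σ) = 0
  r1: exp(f) + (1)·1 = 0 ⇒ exp(f) = -1
Π_1 = f^-1 · ω

["0", "-1", "1"]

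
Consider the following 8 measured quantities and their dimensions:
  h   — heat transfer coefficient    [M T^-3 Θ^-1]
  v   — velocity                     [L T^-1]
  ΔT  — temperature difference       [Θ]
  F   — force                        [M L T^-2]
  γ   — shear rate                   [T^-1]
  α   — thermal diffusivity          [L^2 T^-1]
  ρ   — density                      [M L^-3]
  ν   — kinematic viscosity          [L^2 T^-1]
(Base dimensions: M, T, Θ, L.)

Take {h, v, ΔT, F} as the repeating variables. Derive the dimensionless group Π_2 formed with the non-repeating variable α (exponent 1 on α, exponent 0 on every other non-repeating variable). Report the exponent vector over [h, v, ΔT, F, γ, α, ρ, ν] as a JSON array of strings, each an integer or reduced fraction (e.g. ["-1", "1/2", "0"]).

Dimensional matrix (M×T×Θ×L by h×v×ΔT×F×γ×α×ρ×ν):
  M: [ 1  0  0  1  0  0  1  0]
  T: [-3 -1  0 -2 -1 -1  0 -1]
  Θ: [-1  0  1  0  0  0  0  0]
  L: [ 0  1  0  1  0  2 -3  2]
Row reduction gives pivot columns h,v,ΔT,F; rank = 4
Repeat: h,v,ΔT,F; free: γ,α,ρ,ν
RREF:
  r0: [   1    0    0    0  1/2 -1/2    1 -1/2]
  r1: [   0    1    0    0  1/2  3/2   -3  3/2]
  r2: [   0    0    1    0  1/2 -1/2    1 -1/2]
  r3: [   0    0    0    1 -1/2  1/2    0  1/2]
Fix exponent of α at 1, γ at 0, ρ at 0, ν at 0; solve each RREF row for its pivot's exponent:
  r0: exp(h) + (-1/2)·1 = 0 ⇒ exp(h) = 1/2
  r1: exp(v) + (3/2)·1 = 0 ⇒ exp(v) = -3/2
  r2: exp(ΔT) + (-1/2)·1 = 0 ⇒ exp(ΔT) = 1/2
  r3: exp(F) + (1/2)·1 = 0 ⇒ exp(F) = -1/2
Π_2 = h^(1/2) · v^(-3/2) · ΔT^(1/2) · F^(-1/2) · α

["1/2", "-3/2", "1/2", "-1/2", "0", "1", "0", "0"]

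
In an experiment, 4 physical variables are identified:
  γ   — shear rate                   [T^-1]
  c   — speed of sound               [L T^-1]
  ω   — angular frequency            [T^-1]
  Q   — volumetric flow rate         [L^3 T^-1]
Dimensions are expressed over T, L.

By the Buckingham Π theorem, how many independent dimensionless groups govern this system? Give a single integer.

Dimensional matrix (T×L by γ×c×ω×Q):
  T: [-1 -1 -1 -1]
  L: [ 0  1  0  3]
Row reduction gives pivot columns γ,c; rank = 2
4 vars − rank 2 = 2 Π groups

2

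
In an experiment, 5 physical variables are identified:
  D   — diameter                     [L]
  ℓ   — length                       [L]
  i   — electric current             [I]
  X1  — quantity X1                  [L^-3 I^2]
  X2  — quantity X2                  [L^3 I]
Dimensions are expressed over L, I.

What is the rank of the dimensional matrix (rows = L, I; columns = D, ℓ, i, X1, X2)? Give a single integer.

Exponent matrix [L,I] × [D,ℓ,i,X1,X2]:
  L: [ 1  1  0 -3  3]
  I: [ 0  0  1  2  1]
RREF → pivots at {D,i} ⇒ r = 2

2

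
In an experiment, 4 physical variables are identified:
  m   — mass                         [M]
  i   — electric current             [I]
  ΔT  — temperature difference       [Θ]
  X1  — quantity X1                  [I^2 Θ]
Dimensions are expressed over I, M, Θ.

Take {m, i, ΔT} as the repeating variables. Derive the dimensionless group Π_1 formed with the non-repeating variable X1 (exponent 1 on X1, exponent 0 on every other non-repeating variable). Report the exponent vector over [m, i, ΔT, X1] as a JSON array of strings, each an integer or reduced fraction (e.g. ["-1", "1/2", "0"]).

["0", "-2", "-1", "1"]

Exponent matrix [I,M,Θ] × [m,i,ΔT,X1]:
  I: [ 0  1  0  2]
  M: [ 1  0  0  0]
  Θ: [ 0  0  1  1]
Row reduction gives pivot columns m,i,ΔT; rank = 3
Repeat: m,i,ΔT; free: X1
RREF:
  r0: [   1    0    0    0]
  r1: [   0    1    0    2]
  r2: [   0    0    1    1]
Fix exponent of X1 at 1; solve each RREF row for its pivot's exponent:
  r0: exp(m) + (0)·1 = 0 ⇒ exp(m) = 0
  r1: exp(i) + (2)·1 = 0 ⇒ exp(i) = -2
  r2: exp(ΔT) + (1)·1 = 0 ⇒ exp(ΔT) = -1
Π_1 = i^-2 · ΔT^-1 · X1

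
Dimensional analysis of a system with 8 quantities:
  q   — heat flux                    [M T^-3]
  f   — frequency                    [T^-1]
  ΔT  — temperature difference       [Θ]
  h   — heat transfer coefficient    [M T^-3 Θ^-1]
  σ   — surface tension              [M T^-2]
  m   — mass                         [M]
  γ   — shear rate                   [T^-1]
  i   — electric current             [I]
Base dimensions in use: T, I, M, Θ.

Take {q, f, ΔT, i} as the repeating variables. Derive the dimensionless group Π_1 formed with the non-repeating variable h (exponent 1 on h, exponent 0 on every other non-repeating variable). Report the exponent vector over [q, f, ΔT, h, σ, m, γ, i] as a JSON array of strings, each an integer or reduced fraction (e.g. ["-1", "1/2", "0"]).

["-1", "0", "1", "1", "0", "0", "0", "0"]

Write exponents as rows T,I,M,Θ / cols q,f,ΔT,h,σ,m,γ,i:
  T: [-3 -1  0 -3 -2  0 -1  0]
  I: [ 0  0  0  0  0  0  0  1]
  M: [ 1  0  0  1  1  1  0  0]
  Θ: [ 0  0  1 -1  0  0  0  0]
RREF → pivots at {q,f,ΔT,i} ⇒ r = 4
Repeat: q,f,ΔT,i; free: h,σ,m,γ
RREF:
  r0: [   1    0    0    1    1    1    0    0]
  r1: [   0    1    0    0   -1   -3    1    0]
  r2: [   0    0    1   -1    0    0    0    0]
  r3: [   0    0    0    0    0    0    0    1]
Fix exponent of h at 1, σ at 0, m at 0, γ at 0; solve each RREF row for its pivot's exponent:
  r0: exp(q) + (1)·1 = 0 ⇒ exp(q) = -1
  r1: exp(f) + (0)·1 = 0 ⇒ exp(f) = 0
  r2: exp(ΔT) + (-1)·1 = 0 ⇒ exp(ΔT) = 1
  r3: exp(i) + (0)·1 = 0 ⇒ exp(i) = 0
Π_1 = q^-1 · ΔT · h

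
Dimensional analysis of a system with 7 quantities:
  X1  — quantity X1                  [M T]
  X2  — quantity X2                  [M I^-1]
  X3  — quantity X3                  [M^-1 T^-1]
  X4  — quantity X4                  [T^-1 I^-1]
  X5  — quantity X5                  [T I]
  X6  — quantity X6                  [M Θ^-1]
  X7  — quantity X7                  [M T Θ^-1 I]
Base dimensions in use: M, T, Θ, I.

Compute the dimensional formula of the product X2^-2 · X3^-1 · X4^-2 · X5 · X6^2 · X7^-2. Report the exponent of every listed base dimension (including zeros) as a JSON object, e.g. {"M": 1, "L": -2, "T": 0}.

{"M": -1, "T": 2, "Θ": 0, "I": 3}

Write exponents as rows M,T,Θ,I / cols X1,X2,X3,X4,X5,X6,X7:
  M: [ 1  1 -1  0  0  1  1]
  T: [ 1  0 -1 -1  1  0  1]
  Θ: [ 0  0  0  0  0 -1 -1]
  I: [ 0 -1  0 -1  1  0  1]
  [M]: (-2)·1+(-1)·-1+(-2)·0+(1)·0+(2)·1+(-2)·1 = -1
  [T]: (-2)·0+(-1)·-1+(-2)·-1+(1)·1+(2)·0+(-2)·1 = 2
  [Θ]: (-2)·0+(-1)·0+(-2)·0+(1)·0+(2)·-1+(-2)·-1 = 0
  [I]: (-2)·-1+(-1)·0+(-2)·-1+(1)·1+(2)·0+(-2)·1 = 3
⇒ M^-1 T^2 I^3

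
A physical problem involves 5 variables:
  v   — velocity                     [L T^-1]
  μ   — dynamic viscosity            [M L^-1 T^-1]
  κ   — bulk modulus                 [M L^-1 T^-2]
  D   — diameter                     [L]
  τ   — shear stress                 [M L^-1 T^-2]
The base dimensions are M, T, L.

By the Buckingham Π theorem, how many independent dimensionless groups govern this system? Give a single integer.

Dimensional matrix (M×T×L by v×μ×κ×D×τ):
  M: [ 0  1  1  0  1]
  T: [-1 -1 -2  0 -2]
  L: [ 1 -1 -1  1 -1]
Echelon form has 3 nonzero rows (pivots: v,μ,κ)
n=5, r=3 ⇒ 2 dimensionless groups

2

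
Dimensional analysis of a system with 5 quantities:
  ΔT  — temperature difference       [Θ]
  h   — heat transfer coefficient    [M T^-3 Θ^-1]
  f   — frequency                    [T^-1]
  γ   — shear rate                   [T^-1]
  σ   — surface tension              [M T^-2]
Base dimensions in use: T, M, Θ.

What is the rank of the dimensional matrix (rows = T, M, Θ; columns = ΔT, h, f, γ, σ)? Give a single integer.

Write exponents as rows T,M,Θ / cols ΔT,h,f,γ,σ:
  T: [ 0 -3 -1 -1 -2]
  M: [ 0  1  0  0  1]
  Θ: [ 1 -1  0  0  0]
Echelon form has 3 nonzero rows (pivots: ΔT,h,f)

3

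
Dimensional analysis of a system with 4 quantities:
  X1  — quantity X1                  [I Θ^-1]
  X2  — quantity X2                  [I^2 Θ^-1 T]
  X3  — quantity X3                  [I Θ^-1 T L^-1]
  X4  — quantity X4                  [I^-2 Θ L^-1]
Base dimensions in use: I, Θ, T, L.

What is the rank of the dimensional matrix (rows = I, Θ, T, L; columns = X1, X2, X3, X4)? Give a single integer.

3

Write exponents as rows I,Θ,T,L / cols X1,X2,X3,X4:
  I: [ 1  2  1 -2]
  Θ: [-1 -1 -1  1]
  T: [ 0  1  1  0]
  L: [ 0  0 -1 -1]
Echelon form has 3 nonzero rows (pivots: X1,X2,X3)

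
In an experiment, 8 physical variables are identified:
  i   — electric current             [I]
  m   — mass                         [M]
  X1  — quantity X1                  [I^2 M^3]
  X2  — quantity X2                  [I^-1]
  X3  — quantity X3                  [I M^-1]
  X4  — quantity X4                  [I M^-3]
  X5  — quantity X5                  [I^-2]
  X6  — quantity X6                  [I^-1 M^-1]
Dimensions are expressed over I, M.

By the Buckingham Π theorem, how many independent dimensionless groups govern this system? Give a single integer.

Write exponents as rows I,M / cols i,m,X1,X2,X3,X4,X5,X6:
  I: [ 1  0  2 -1  1  1 -2 -1]
  M: [ 0  1  3  0 -1 -3  0 -1]
RREF → pivots at {i,m} ⇒ r = 2
8 vars − rank 2 = 6 Π groups

6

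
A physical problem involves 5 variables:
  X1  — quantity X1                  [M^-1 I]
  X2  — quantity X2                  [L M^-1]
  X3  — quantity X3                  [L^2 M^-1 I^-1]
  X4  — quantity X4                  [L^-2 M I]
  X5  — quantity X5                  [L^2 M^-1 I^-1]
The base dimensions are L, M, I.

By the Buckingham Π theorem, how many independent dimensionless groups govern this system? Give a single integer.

Exponent matrix [L,M,I] × [X1,X2,X3,X4,X5]:
  L: [ 0  1  2 -2  2]
  M: [-1 -1 -1  1 -1]
  I: [ 1  0 -1  1 -1]
Row reduction gives pivot columns X1,X2; rank = 2
5 vars − rank 2 = 3 Π groups

3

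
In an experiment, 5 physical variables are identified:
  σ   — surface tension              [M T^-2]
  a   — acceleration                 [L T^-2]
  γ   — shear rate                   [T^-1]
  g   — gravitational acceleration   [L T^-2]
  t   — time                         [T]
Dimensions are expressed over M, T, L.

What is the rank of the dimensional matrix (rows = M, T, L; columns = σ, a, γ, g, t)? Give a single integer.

Dimensional matrix (M×T×L by σ×a×γ×g×t):
  M: [ 1  0  0  0  0]
  T: [-2 -2 -1 -2  1]
  L: [ 0  1  0  1  0]
RREF → pivots at {σ,a,γ} ⇒ r = 3

3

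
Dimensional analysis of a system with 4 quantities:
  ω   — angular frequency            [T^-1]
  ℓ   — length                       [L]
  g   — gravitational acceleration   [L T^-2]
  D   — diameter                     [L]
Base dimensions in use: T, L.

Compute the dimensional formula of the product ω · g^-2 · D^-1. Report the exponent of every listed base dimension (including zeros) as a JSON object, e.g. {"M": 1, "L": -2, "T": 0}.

Exponent matrix [T,L] × [ω,ℓ,g,D]:
  T: [-1  0 -2  0]
  L: [ 0  1  1  1]
  [T]: (1)·-1+(-2)·-2+(-1)·0 = 3
  [L]: (1)·0+(-2)·1+(-1)·1 = -3
⇒ T^3 L^-3

{"T": 3, "L": -3}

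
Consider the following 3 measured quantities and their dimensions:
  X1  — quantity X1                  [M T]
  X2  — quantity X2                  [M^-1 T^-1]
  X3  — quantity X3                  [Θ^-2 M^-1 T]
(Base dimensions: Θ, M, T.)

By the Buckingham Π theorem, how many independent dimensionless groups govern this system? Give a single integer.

Write exponents as rows Θ,M,T / cols X1,X2,X3:
  Θ: [ 0  0 -2]
  M: [ 1 -1 -1]
  T: [ 1 -1  1]
Echelon form has 2 nonzero rows (pivots: X1,X3)
n=3, r=2 ⇒ 1 dimensionless group

1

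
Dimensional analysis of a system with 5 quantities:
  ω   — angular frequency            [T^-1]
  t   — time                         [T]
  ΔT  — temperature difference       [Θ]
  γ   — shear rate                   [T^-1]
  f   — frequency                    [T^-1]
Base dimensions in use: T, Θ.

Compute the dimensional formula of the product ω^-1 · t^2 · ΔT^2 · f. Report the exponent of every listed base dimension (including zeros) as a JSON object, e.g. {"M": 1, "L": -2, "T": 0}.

{"T": 2, "Θ": 2}

Write exponents as rows T,Θ / cols ω,t,ΔT,γ,f:
  T: [-1  1  0 -1 -1]
  Θ: [ 0  0  1  0  0]
  [T]: (-1)·-1+(2)·1+(2)·0+(1)·-1 = 2
  [Θ]: (-1)·0+(2)·0+(2)·1+(1)·0 = 2
⇒ T^2 Θ^2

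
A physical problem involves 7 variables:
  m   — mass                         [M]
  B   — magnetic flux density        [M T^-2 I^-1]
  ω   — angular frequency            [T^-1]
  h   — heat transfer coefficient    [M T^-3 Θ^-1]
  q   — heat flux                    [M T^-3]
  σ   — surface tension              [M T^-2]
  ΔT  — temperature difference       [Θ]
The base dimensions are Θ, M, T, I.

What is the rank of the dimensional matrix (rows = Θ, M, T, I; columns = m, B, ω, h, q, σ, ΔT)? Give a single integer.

4

Write exponents as rows Θ,M,T,I / cols m,B,ω,h,q,σ,ΔT:
  Θ: [ 0  0  0 -1  0  0  1]
  M: [ 1  1  0  1  1  1  0]
  T: [ 0 -2 -1 -3 -3 -2  0]
  I: [ 0 -1  0  0  0  0  0]
RREF → pivots at {m,B,ω,h} ⇒ r = 4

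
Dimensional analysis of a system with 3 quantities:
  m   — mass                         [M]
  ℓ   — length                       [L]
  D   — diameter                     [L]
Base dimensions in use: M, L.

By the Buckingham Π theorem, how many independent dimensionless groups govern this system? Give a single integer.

Exponent matrix [M,L] × [m,ℓ,D]:
  M: [ 1  0  0]
  L: [ 0  1  1]
Row reduction gives pivot columns m,ℓ; rank = 2
n=3, r=2 ⇒ 1 dimensionless group

1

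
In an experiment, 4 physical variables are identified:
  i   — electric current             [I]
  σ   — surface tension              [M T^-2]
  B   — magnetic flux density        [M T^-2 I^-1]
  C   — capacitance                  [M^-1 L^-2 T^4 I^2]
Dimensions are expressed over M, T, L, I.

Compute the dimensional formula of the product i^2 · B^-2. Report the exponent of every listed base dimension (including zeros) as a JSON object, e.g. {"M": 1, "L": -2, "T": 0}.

Exponent matrix [M,T,L,I] × [i,σ,B,C]:
  M: [ 0  1  1 -1]
  T: [ 0 -2 -2  4]
  L: [ 0  0  0 -2]
  I: [ 1  0 -1  2]
  [M]: (2)·0+(-2)·1 = -2
  [T]: (2)·0+(-2)·-2 = 4
  [L]: (2)·0+(-2)·0 = 0
  [I]: (2)·1+(-2)·-1 = 4
⇒ M^-2 T^4 I^4

{"M": -2, "T": 4, "L": 0, "I": 4}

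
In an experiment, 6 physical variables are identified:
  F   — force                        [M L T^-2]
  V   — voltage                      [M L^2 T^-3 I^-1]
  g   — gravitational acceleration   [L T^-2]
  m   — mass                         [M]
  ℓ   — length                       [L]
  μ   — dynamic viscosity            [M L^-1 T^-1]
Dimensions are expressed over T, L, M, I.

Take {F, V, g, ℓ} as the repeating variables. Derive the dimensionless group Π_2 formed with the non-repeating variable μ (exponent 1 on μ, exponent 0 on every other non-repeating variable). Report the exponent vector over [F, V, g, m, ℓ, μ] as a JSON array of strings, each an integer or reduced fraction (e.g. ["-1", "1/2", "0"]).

["-1", "0", "1/2", "0", "3/2", "1"]

Exponent matrix [T,L,M,I] × [F,V,g,m,ℓ,μ]:
  T: [-2 -3 -2  0  0 -1]
  L: [ 1  2  1  0  1 -1]
  M: [ 1  1  0  1  0  1]
  I: [ 0 -1  0  0  0  0]
Echelon form has 4 nonzero rows (pivots: F,V,g,ℓ)
Pivot set = {F,V,g,ℓ}, free = {m,μ}
RREF:
  r0: [   1    0    0    1    0    1]
  r1: [   0    1    0    0    0    0]
  r2: [   0    0    1   -1    0 -1/2]
  r3: [   0    0    0    0    1 -3/2]
Fix exponent of μ at 1, m at 0; solve each RREF row for its pivot's exponent:
  r0: exp(F) + (1)·1 = 0 ⇒ exp(F) = -1
  r1: exp(V) + (0)·1 = 0 ⇒ exp(V) = 0
  r2: exp(g) + (-1/2)·1 = 0 ⇒ exp(g) = 1/2
  r3: exp(ℓ) + (-3/2)·1 = 0 ⇒ exp(ℓ) = 3/2
Π_2 = F^-1 · g^(1/2) · ℓ^(3/2) · μ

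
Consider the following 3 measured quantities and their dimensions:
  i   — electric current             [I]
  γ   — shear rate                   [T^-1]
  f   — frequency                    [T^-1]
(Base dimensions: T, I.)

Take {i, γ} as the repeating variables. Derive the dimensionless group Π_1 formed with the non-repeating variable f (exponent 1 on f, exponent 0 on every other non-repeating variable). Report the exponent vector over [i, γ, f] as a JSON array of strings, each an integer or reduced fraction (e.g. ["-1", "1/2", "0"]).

["0", "-1", "1"]

Dimensional matrix (T×I by i×γ×f):
  T: [ 0 -1 -1]
  I: [ 1  0  0]
Row reduction gives pivot columns i,γ; rank = 2
Repeat: i,γ; free: f
RREF:
  r0: [   1    0    0]
  r1: [   0    1    1]
Fix exponent of f at 1; solve each RREF row for its pivot's exponent:
  r0: exp(i) + (0)·1 = 0 ⇒ exp(i) = 0
  r1: exp(γ) + (1)·1 = 0 ⇒ exp(γ) = -1
Π_1 = γ^-1 · f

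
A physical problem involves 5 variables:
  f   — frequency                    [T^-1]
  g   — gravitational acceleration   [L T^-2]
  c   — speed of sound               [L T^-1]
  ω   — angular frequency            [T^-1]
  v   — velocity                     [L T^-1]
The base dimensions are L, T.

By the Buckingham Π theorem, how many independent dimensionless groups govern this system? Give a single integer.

Exponent matrix [L,T] × [f,g,c,ω,v]:
  L: [ 0  1  1  0  1]
  T: [-1 -2 -1 -1 -1]
RREF → pivots at {f,g} ⇒ r = 2
Π count = n − r = 5 − 2 = 3

3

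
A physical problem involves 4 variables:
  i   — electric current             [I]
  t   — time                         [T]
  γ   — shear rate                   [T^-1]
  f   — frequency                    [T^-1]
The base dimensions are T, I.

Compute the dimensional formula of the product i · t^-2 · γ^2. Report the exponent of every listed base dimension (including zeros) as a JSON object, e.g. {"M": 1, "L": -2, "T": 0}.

Write exponents as rows T,I / cols i,t,γ,f:
  T: [ 0  1 -1 -1]
  I: [ 1  0  0  0]
  [T]: (1)·0+(-2)·1+(2)·-1 = -4
  [I]: (1)·1+(-2)·0+(2)·0 = 1
⇒ T^-4 I

{"T": -4, "I": 1}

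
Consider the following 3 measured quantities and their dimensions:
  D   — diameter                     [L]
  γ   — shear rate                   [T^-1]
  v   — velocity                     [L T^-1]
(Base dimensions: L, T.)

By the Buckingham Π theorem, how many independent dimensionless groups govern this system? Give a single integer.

1

Dimensional matrix (L×T by D×γ×v):
  L: [ 1  0  1]
  T: [ 0 -1 -1]
RREF → pivots at {D,γ} ⇒ r = 2
3 vars − rank 2 = 1 Π group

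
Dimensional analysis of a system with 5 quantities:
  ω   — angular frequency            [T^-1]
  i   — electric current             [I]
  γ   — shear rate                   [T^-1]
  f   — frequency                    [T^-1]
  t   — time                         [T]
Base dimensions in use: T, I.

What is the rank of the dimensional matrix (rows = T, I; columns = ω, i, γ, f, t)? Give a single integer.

Dimensional matrix (T×I by ω×i×γ×f×t):
  T: [-1  0 -1 -1  1]
  I: [ 0  1  0  0  0]
Echelon form has 2 nonzero rows (pivots: ω,i)

2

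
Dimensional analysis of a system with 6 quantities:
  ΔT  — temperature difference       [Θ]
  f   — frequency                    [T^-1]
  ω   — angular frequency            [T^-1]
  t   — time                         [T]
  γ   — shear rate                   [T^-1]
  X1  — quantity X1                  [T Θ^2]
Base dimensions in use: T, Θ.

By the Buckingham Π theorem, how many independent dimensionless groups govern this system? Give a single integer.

Dimensional matrix (T×Θ by ΔT×f×ω×t×γ×X1):
  T: [ 0 -1 -1  1 -1  1]
  Θ: [ 1  0  0  0  0  2]
Echelon form has 2 nonzero rows (pivots: ΔT,f)
Π count = n − r = 6 − 2 = 4

4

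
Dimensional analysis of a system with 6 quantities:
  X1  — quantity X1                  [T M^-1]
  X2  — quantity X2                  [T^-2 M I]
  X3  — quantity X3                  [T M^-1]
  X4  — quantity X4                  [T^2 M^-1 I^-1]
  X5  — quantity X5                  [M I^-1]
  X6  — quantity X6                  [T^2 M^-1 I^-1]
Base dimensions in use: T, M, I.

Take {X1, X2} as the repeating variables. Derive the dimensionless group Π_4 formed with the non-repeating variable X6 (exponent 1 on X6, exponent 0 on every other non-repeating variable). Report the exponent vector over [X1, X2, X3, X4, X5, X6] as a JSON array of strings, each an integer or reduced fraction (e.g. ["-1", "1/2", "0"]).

["0", "1", "0", "0", "0", "1"]

Exponent matrix [T,M,I] × [X1,X2,X3,X4,X5,X6]:
  T: [ 1 -2  1  2  0  2]
  M: [-1  1 -1 -1  1 -1]
  I: [ 0  1  0 -1 -1 -1]
RREF → pivots at {X1,X2} ⇒ r = 2
Pivot set = {X1,X2}, free = {X3,X4,X5,X6}
RREF:
  r0: [   1    0    1    0   -2    0]
  r1: [   0    1    0   -1   -1   -1]
  r2: [   0    0    0    0    0    0]
Fix exponent of X6 at 1, X3 at 0, X4 at 0, X5 at 0; solve each RREF row for its pivot's exponent:
  r0: exp(X1) + (0)·1 = 0 ⇒ exp(X1) = 0
  r1: exp(X2) + (-1)·1 = 0 ⇒ exp(X2) = 1
Π_4 = X2 · X6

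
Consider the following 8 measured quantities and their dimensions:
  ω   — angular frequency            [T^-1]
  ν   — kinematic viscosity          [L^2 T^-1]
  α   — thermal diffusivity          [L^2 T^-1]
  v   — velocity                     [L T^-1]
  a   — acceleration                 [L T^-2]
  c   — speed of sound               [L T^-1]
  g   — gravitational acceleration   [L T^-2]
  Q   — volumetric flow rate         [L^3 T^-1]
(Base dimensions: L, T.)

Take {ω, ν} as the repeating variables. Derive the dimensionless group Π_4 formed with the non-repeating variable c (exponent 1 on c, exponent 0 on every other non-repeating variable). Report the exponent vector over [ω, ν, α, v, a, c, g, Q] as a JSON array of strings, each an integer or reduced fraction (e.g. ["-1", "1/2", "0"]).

Write exponents as rows L,T / cols ω,ν,α,v,a,c,g,Q:
  L: [ 0  2  2  1  1  1  1  3]
  T: [-1 -1 -1 -1 -2 -1 -2 -1]
Row reduction gives pivot columns ω,ν; rank = 2
Pivot set = {ω,ν}, free = {α,v,a,c,g,Q}
RREF:
  r0: [   1    0    0  1/2  3/2  1/2  3/2 -1/2]
  r1: [   0    1    1  1/2  1/2  1/2  1/2  3/2]
Fix exponent of c at 1, α at 0, v at 0, a at 0, g at 0, Q at 0; solve each RREF row for its pivot's exponent:
  r0: exp(ω) + (1/2)·1 = 0 ⇒ exp(ω) = -1/2
  r1: exp(ν) + (1/2)·1 = 0 ⇒ exp(ν) = -1/2
Π_4 = ω^(-1/2) · ν^(-1/2) · c

["-1/2", "-1/2", "0", "0", "0", "1", "0", "0"]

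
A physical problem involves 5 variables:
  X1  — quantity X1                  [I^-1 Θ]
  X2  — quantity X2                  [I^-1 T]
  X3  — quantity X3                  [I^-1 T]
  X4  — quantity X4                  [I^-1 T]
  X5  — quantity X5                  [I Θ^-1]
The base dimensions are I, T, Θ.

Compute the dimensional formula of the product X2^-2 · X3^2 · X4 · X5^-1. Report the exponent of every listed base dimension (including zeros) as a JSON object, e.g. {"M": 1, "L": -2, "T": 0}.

{"I": -2, "T": 1, "Θ": 1}

Exponent matrix [I,T,Θ] × [X1,X2,X3,X4,X5]:
  I: [-1 -1 -1 -1  1]
  T: [ 0  1  1  1  0]
  Θ: [ 1  0  0  0 -1]
  [I]: (-2)·-1+(2)·-1+(1)·-1+(-1)·1 = -2
  [T]: (-2)·1+(2)·1+(1)·1+(-1)·0 = 1
  [Θ]: (-2)·0+(2)·0+(1)·0+(-1)·-1 = 1
⇒ I^-2 T Θ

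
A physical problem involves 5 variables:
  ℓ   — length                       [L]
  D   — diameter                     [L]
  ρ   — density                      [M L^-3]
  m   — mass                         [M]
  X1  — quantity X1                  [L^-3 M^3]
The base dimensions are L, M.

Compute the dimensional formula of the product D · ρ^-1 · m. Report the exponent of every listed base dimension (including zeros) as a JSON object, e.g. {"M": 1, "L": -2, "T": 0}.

{"L": 4, "M": 0}

Exponent matrix [L,M] × [ℓ,D,ρ,m,X1]:
  L: [ 1  1 -3  0 -3]
  M: [ 0  0  1  1  3]
  [L]: (1)·1+(-1)·-3+(1)·0 = 4
  [M]: (1)·0+(-1)·1+(1)·1 = 0
⇒ L^4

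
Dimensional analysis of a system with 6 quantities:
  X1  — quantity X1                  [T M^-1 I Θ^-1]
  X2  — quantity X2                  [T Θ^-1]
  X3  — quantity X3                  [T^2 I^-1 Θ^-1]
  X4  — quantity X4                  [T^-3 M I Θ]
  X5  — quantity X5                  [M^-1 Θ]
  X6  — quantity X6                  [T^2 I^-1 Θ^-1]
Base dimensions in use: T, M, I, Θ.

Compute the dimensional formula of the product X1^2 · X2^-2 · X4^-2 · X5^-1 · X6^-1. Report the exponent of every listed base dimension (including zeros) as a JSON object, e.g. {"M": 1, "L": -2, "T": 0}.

{"T": 4, "M": -3, "I": 1, "Θ": -2}

Exponent matrix [T,M,I,Θ] × [X1,X2,X3,X4,X5,X6]:
  T: [ 1  1  2 -3  0  2]
  M: [-1  0  0  1 -1  0]
  I: [ 1  0 -1  1  0 -1]
  Θ: [-1 -1 -1  1  1 -1]
  [T]: (2)·1+(-2)·1+(-2)·-3+(-1)·0+(-1)·2 = 4
  [M]: (2)·-1+(-2)·0+(-2)·1+(-1)·-1+(-1)·0 = -3
  [I]: (2)·1+(-2)·0+(-2)·1+(-1)·0+(-1)·-1 = 1
  [Θ]: (2)·-1+(-2)·-1+(-2)·1+(-1)·1+(-1)·-1 = -2
⇒ T^4 M^-3 I Θ^-2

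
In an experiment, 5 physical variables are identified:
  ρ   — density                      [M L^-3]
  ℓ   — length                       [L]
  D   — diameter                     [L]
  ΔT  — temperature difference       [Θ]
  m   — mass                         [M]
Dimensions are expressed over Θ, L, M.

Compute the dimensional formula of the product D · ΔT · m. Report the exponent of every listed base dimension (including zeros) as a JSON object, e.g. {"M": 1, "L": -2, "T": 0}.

{"Θ": 1, "L": 1, "M": 1}

Exponent matrix [Θ,L,M] × [ρ,ℓ,D,ΔT,m]:
  Θ: [ 0  0  0  1  0]
  L: [-3  1  1  0  0]
  M: [ 1  0  0  0  1]
  [Θ]: (1)·0+(1)·1+(1)·0 = 1
  [L]: (1)·1+(1)·0+(1)·0 = 1
  [M]: (1)·0+(1)·0+(1)·1 = 1
⇒ Θ L M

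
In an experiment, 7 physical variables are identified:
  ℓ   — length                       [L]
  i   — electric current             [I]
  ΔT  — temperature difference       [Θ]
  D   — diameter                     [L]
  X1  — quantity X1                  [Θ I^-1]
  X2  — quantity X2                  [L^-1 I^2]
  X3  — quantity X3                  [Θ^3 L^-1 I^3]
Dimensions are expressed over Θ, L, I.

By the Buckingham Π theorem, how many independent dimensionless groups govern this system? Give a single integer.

4

Write exponents as rows Θ,L,I / cols ℓ,i,ΔT,D,X1,X2,X3:
  Θ: [ 0  0  1  0  1  0  3]
  L: [ 1  0  0  1  0 -1 -1]
  I: [ 0  1  0  0 -1  2  3]
Row reduction gives pivot columns ℓ,i,ΔT; rank = 3
Π count = n − r = 7 − 3 = 4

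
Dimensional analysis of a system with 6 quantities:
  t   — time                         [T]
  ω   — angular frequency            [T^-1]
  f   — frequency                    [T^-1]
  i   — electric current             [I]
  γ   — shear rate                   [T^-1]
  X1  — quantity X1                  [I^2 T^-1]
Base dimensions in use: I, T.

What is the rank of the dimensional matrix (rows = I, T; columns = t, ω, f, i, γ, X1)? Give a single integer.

2

Dimensional matrix (I×T by t×ω×f×i×γ×X1):
  I: [ 0  0  0  1  0  2]
  T: [ 1 -1 -1  0 -1 -1]
Row reduction gives pivot columns t,i; rank = 2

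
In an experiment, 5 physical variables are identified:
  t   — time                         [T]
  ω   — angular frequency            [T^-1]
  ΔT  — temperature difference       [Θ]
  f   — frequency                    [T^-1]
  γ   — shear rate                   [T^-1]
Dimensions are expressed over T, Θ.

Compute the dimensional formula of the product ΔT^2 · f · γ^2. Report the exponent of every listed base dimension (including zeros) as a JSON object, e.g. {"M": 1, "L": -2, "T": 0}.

{"T": -3, "Θ": 2}

Exponent matrix [T,Θ] × [t,ω,ΔT,f,γ]:
  T: [ 1 -1  0 -1 -1]
  Θ: [ 0  0  1  0  0]
  [T]: (2)·0+(1)·-1+(2)·-1 = -3
  [Θ]: (2)·1+(1)·0+(2)·0 = 2
⇒ T^-3 Θ^2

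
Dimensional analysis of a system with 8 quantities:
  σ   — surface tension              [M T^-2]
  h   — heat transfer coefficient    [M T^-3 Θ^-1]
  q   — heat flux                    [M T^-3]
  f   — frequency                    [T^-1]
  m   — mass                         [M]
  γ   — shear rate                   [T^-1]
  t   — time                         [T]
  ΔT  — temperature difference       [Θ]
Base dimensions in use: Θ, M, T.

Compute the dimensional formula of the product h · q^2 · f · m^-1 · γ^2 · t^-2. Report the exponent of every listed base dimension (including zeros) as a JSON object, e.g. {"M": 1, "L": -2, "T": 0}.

Dimensional matrix (Θ×M×T by σ×h×q×f×m×γ×t×ΔT):
  Θ: [ 0 -1  0  0  0  0  0  1]
  M: [ 1  1  1  0  1  0  0  0]
  T: [-2 -3 -3 -1  0 -1  1  0]
  [Θ]: (1)·-1+(2)·0+(1)·0+(-1)·0+(2)·0+(-2)·0 = -1
  [M]: (1)·1+(2)·1+(1)·0+(-1)·1+(2)·0+(-2)·0 = 2
  [T]: (1)·-3+(2)·-3+(1)·-1+(-1)·0+(2)·-1+(-2)·1 = -14
⇒ Θ^-1 M^2 T^-14

{"Θ": -1, "M": 2, "T": -14}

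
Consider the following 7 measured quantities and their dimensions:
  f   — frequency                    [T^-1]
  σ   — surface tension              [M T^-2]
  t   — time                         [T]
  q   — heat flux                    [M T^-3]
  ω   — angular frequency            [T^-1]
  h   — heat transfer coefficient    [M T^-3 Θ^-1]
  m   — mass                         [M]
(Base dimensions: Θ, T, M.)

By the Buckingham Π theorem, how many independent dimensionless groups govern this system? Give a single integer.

Write exponents as rows Θ,T,M / cols f,σ,t,q,ω,h,m:
  Θ: [ 0  0  0  0  0 -1  0]
  T: [-1 -2  1 -3 -1 -3  0]
  M: [ 0  1  0  1  0  1  1]
Echelon form has 3 nonzero rows (pivots: f,σ,h)
n=7, r=3 ⇒ 4 dimensionless groups

4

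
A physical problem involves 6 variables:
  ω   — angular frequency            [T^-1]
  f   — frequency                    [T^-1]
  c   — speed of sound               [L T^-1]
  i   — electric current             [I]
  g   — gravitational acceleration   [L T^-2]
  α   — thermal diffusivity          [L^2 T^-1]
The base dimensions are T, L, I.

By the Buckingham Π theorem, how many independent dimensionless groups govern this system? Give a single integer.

Exponent matrix [T,L,I] × [ω,f,c,i,g,α]:
  T: [-1 -1 -1  0 -2 -1]
  L: [ 0  0  1  0  1  2]
  I: [ 0  0  0  1  0  0]
Row reduction gives pivot columns ω,c,i; rank = 3
6 vars − rank 3 = 3 Π groups

3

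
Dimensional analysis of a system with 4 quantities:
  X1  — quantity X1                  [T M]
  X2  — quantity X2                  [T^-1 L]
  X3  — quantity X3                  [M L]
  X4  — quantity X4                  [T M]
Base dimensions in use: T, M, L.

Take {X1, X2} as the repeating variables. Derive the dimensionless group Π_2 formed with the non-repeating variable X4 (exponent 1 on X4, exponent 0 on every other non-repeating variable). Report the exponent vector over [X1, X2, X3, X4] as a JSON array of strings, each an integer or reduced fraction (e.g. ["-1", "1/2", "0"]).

["-1", "0", "0", "1"]

Write exponents as rows T,M,L / cols X1,X2,X3,X4:
  T: [ 1 -1  0  1]
  M: [ 1  0  1  1]
  L: [ 0  1  1  0]
RREF → pivots at {X1,X2} ⇒ r = 2
Repeat: X1,X2; free: X3,X4
RREF:
  r0: [   1    0    1    1]
  r1: [   0    1    1    0]
  r2: [   0    0    0    0]
Fix exponent of X4 at 1, X3 at 0; solve each RREF row for its pivot's exponent:
  r0: exp(X1) + (1)·1 = 0 ⇒ exp(X1) = -1
  r1: exp(X2) + (0)·1 = 0 ⇒ exp(X2) = 0
Π_2 = X1^-1 · X4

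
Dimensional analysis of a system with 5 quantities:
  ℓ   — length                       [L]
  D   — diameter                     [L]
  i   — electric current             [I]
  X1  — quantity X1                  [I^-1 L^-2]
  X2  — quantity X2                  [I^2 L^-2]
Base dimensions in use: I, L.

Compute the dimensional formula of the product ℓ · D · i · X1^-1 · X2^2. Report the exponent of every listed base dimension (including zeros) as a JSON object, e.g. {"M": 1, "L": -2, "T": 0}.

Exponent matrix [I,L] × [ℓ,D,i,X1,X2]:
  I: [ 0  0  1 -1  2]
  L: [ 1  1  0 -2 -2]
  [I]: (1)·0+(1)·0+(1)·1+(-1)·-1+(2)·2 = 6
  [L]: (1)·1+(1)·1+(1)·0+(-1)·-2+(2)·-2 = 0
⇒ I^6

{"I": 6, "L": 0}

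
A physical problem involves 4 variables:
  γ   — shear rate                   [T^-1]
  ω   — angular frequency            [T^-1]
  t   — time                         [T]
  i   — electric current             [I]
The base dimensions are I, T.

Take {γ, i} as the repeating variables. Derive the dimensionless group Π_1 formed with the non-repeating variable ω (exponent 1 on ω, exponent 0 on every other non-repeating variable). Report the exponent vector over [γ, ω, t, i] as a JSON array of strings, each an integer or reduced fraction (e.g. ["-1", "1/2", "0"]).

["-1", "1", "0", "0"]

Dimensional matrix (I×T by γ×ω×t×i):
  I: [ 0  0  0  1]
  T: [-1 -1  1  0]
RREF → pivots at {γ,i} ⇒ r = 2
Pivot set = {γ,i}, free = {ω,t}
RREF:
  r0: [   1    1   -1    0]
  r1: [   0    0    0    1]
Fix exponent of ω at 1, t at 0; solve each RREF row for its pivot's exponent:
  r0: exp(γ) + (1)·1 = 0 ⇒ exp(γ) = -1
  r1: exp(i) + (0)·1 = 0 ⇒ exp(i) = 0
Π_1 = γ^-1 · ω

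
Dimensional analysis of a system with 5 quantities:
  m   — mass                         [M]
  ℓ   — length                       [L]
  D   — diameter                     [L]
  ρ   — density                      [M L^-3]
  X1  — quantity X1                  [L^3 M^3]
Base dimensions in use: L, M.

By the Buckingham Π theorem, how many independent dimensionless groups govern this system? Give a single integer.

Write exponents as rows L,M / cols m,ℓ,D,ρ,X1:
  L: [ 0  1  1 -3  3]
  M: [ 1  0  0  1  3]
Row reduction gives pivot columns m,ℓ; rank = 2
Π count = n − r = 5 − 2 = 3

3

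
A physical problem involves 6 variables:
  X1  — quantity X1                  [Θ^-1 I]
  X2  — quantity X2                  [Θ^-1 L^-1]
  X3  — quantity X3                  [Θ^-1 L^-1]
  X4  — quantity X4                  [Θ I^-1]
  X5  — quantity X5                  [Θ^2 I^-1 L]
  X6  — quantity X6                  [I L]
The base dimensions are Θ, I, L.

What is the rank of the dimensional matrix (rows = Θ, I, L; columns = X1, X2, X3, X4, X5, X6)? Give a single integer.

2

Write exponents as rows Θ,I,L / cols X1,X2,X3,X4,X5,X6:
  Θ: [-1 -1 -1  1  2  0]
  I: [ 1  0  0 -1 -1  1]
  L: [ 0 -1 -1  0  1  1]
Echelon form has 2 nonzero rows (pivots: X1,X2)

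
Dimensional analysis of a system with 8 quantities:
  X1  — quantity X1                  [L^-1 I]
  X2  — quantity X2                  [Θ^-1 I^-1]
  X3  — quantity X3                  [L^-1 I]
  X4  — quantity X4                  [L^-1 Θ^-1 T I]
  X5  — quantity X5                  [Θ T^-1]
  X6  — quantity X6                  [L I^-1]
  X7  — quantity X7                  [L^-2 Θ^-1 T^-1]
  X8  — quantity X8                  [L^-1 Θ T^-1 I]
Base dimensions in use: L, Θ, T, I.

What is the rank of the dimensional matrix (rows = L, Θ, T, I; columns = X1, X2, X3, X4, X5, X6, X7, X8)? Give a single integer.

3

Dimensional matrix (L×Θ×T×I by X1×X2×X3×X4×X5×X6×X7×X8):
  L: [-1  0 -1 -1  0  1 -2 -1]
  Θ: [ 0 -1  0 -1  1  0 -1  1]
  T: [ 0  0  0  1 -1  0 -1 -1]
  I: [ 1 -1  1  1  0 -1  0  1]
Row reduction gives pivot columns X1,X2,X4; rank = 3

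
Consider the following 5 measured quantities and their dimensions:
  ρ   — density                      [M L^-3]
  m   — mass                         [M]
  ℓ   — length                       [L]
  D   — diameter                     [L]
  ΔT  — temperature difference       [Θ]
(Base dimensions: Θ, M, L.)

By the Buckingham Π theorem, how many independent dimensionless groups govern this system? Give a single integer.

Dimensional matrix (Θ×M×L by ρ×m×ℓ×D×ΔT):
  Θ: [ 0  0  0  0  1]
  M: [ 1  1  0  0  0]
  L: [-3  0  1  1  0]
Echelon form has 3 nonzero rows (pivots: ρ,m,ΔT)
Π count = n − r = 5 − 3 = 2

2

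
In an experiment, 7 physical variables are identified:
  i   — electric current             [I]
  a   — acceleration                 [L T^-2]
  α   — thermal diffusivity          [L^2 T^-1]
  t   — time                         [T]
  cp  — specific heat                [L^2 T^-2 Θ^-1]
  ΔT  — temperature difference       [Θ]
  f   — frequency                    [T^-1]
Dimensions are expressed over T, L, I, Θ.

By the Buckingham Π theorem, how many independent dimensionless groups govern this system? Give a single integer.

Dimensional matrix (T×L×I×Θ by i×a×α×t×cp×ΔT×f):
  T: [ 0 -2 -1  1 -2  0 -1]
  L: [ 0  1  2  0  2  0  0]
  I: [ 1  0  0  0  0  0  0]
  Θ: [ 0  0  0  0 -1  1  0]
Row reduction gives pivot columns i,a,α,cp; rank = 4
7 vars − rank 4 = 3 Π groups

3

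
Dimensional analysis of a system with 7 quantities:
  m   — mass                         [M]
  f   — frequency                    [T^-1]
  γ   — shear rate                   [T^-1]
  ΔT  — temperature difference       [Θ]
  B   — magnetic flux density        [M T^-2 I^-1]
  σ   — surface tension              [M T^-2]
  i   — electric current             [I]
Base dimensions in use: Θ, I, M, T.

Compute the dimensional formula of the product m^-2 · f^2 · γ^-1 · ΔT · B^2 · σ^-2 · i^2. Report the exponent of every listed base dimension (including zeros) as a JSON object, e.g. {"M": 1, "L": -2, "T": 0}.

{"Θ": 1, "I": 0, "M": -2, "T": -1}

Dimensional matrix (Θ×I×M×T by m×f×γ×ΔT×B×σ×i):
  Θ: [ 0  0  0  1  0  0  0]
  I: [ 0  0  0  0 -1  0  1]
  M: [ 1  0  0  0  1  1  0]
  T: [ 0 -1 -1  0 -2 -2  0]
  [Θ]: (-2)·0+(2)·0+(-1)·0+(1)·1+(2)·0+(-2)·0+(2)·0 = 1
  [I]: (-2)·0+(2)·0+(-1)·0+(1)·0+(2)·-1+(-2)·0+(2)·1 = 0
  [M]: (-2)·1+(2)·0+(-1)·0+(1)·0+(2)·1+(-2)·1+(2)·0 = -2
  [T]: (-2)·0+(2)·-1+(-1)·-1+(1)·0+(2)·-2+(-2)·-2+(2)·0 = -1
⇒ Θ M^-2 T^-1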